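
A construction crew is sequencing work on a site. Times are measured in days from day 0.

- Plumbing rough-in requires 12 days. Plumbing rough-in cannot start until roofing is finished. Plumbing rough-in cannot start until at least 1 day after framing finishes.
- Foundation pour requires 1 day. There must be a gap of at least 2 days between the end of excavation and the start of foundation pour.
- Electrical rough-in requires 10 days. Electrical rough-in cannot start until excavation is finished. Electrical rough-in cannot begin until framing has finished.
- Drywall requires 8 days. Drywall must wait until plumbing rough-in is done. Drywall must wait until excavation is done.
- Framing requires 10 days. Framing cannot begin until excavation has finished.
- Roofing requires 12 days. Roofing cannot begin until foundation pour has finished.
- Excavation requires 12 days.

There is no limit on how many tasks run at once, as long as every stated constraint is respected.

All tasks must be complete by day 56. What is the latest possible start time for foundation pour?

To finish by day 56, drywall (duration 8) must start no later than day 48.
Plumbing rough-in feeds into drywall (must start by day 48); so plumbing rough-in must finish by day 48 and therefore start by day 36.
Roofing has to be done before plumbing rough-in (must start by day 36). That means finishing by day 36, i.e. starting by 36 − 12 = day 24.
Foundation pour has to be done before roofing (must start by day 24). That means finishing by day 24, i.e. starting by 24 − 1 = day 23.

23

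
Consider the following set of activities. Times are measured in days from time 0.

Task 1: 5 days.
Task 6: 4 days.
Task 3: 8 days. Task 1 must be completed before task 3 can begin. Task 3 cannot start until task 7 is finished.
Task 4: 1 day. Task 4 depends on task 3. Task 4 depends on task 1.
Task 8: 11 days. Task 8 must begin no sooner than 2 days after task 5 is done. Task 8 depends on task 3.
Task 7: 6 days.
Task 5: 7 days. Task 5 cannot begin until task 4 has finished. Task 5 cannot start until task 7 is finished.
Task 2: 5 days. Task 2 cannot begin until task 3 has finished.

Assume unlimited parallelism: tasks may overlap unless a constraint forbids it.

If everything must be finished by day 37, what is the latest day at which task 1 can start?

3

To finish by day 37, task 2 (duration 5) must start no later than day 32.
Task 8 has no dependents, so it just needs to finish by day 37. Starting by 37 − 11 = day 26 achieves that.
Since task 8 (must start by day 26, minus 2-day gap → day 24) depends on it, task 5 must finish by day 24. Backing off its 7-day duration gives a latest start of day 17.
Task 4 feeds into task 5 (must start by day 17); so task 4 must finish by day 17 and therefore start by day 16.
Task 3 must finish in time for task 2 (must start by day 32); task 4 (must start by day 16); task 8 (must start by day 26). The tightest is day 16, so task 3 must start by 16 − 8 = day 8.
For task 1: task 3 (must start by day 8); task 4 (must start by day 16). The most restrictive is day 8; with a 5-day duration, task 1 must start by day 3.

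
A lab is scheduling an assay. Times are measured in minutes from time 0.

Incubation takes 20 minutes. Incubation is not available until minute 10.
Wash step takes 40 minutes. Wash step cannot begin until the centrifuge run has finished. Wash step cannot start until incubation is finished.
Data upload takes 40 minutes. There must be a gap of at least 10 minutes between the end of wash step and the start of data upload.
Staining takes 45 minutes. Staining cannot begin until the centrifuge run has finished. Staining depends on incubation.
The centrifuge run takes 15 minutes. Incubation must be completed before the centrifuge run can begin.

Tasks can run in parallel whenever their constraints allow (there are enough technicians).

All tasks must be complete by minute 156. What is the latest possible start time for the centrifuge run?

Data upload must finish by minute 156; it takes 40 minutes, so it must start by 156 − 40 = minute 116.
Wash step has to be done before data upload (must start by minute 116, minus 10-minute gap → minute 106). That means finishing by minute 106, i.e. starting by 106 − 40 = minute 66.
Staining has no dependents, so it just needs to finish by minute 156. Starting by 156 − 45 = minute 111 achieves that.
The centrifuge run feeds wash step (must start by minute 66); staining (must start by minute 111). Taking the minimum, the centrifuge run must finish by minute 66 and start by 66 − 15 = minute 51.

51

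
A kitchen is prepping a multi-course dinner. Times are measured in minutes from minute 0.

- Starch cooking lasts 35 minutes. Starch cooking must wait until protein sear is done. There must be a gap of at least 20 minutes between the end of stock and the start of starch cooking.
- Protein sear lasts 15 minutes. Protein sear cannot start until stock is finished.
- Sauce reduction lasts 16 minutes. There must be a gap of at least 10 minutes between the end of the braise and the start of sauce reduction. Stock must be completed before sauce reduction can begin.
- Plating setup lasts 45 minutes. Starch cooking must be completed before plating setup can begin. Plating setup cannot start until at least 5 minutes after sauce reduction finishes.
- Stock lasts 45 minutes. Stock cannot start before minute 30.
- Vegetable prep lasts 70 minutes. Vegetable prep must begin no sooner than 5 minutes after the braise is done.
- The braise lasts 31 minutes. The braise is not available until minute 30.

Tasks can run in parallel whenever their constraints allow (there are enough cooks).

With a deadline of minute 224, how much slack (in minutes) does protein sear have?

54

Stock waits on its own release at minute 30, so it starts at minute 30 and finishes at 30 + 45 = minute 75.
After stock (finishes minute 75), protein sear can start at minute 75 and finishes at minute 90.

Working backward from the deadline:
Nothing follows plating setup; the deadline of minute 224 is its only limit. It must start by 224 − 45 = minute 179.
Starch cooking must finish before plating setup (must start by minute 179). With a 35-minute duration, starch cooking must start by 179 − 35 = minute 144.
Protein sear feeds into starch cooking (must start by minute 144); so protein sear must finish by minute 144 and therefore start by minute 129.
So protein sear can start as early as minute 75 and as late as minute 129, giving 129 − 75 = 54 minutes of slack.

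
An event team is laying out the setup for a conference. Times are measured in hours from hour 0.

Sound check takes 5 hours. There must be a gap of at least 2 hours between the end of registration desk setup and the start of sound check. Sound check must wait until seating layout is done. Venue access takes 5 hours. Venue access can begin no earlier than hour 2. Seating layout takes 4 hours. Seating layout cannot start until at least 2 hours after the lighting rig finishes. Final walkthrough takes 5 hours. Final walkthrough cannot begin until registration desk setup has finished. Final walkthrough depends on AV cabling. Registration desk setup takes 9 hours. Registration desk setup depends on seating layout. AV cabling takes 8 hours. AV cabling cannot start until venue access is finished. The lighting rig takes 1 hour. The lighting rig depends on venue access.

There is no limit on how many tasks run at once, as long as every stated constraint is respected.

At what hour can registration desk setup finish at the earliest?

After its own release at hour 2, venue access can start at hour 2 and finishes at hour 7.
After venue access (finishes hour 7), the lighting rig can start at hour 7 and finishes at hour 8.
Seating layout cannot begin until the lighting rig (finishes hour 8, plus 2-hour gap → hour 10). It runs from hour 10 to 10 + 4 = hour 14.
Registration desk setup cannot begin until seating layout (finishes hour 14). It runs from hour 14 to 14 + 9 = hour 23.

23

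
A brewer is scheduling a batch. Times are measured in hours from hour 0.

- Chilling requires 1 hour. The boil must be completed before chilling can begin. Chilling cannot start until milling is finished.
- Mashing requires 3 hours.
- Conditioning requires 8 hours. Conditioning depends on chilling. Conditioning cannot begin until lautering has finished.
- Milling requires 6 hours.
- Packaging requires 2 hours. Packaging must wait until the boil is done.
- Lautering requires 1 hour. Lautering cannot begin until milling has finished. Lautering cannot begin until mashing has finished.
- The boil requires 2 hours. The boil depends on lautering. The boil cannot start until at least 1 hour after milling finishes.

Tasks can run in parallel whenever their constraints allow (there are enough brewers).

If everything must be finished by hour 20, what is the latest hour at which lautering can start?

Nothing follows conditioning; the deadline of hour 20 is its only limit. It must start by 20 − 8 = hour 12.
Chilling must finish before conditioning (must start by hour 12). With a 1-hour duration, chilling must start by 12 − 1 = hour 11.
Packaging must finish by hour 20; it takes 2 hours, so it must start by 20 − 2 = hour 18.
The boil feeds chilling (must start by hour 11); packaging (must start by hour 18). Taking the minimum, the boil must finish by hour 11 and start by 11 − 2 = hour 9.
Lautering must finish in time for the boil (must start by hour 9); conditioning (must start by hour 12). The tightest is hour 9, so lautering must start by 9 − 1 = hour 8.

8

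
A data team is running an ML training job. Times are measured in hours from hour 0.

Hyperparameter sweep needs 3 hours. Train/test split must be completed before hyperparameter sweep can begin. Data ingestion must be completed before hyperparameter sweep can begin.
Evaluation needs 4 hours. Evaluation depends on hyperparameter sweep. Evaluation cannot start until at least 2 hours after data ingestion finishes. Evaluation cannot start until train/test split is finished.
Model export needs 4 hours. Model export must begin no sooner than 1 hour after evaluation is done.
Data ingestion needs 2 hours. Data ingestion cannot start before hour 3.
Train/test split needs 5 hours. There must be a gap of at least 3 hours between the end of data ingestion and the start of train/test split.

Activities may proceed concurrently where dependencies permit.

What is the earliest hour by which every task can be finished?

After its own release at hour 3, data ingestion can start at hour 3 and finishes at hour 5.
After data ingestion (finishes hour 5, plus 3-hour gap → hour 8), train/test split can start at hour 8 and finishes at hour 13.
For hyperparameter sweep: train/test split (finishes hour 13); data ingestion (finishes hour 5). Taking the maximum gives a start of hour 13, and it finishes at 13 + 3 = hour 16.
Evaluation needs all of hyperparameter sweep (finishes hour 16); data ingestion (finishes hour 5, plus 2-hour gap → hour 7); train/test split (finishes hour 13). That puts its earliest start at hour 16; it finishes at 16 + 4 = hour 20.
After evaluation (finishes hour 20, plus 1-hour gap → hour 21), model export can start at hour 21 and finishes at hour 25.
All tasks are finished once the last one completes. Finish times: Data ingestion at 5, Train/test split at 13, Hyperparameter sweep at 16, Evaluation at 20, Model export at 25. The latest is hour 25.

25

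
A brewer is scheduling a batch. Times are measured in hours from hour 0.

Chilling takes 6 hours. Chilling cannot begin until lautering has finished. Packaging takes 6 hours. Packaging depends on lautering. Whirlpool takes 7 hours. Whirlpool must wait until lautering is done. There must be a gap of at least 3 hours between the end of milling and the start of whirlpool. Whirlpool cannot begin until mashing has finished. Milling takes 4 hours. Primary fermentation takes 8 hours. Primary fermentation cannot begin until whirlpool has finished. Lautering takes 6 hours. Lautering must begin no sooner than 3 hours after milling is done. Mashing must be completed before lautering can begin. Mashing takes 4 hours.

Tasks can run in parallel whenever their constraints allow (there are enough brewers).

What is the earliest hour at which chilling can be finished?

Mashing can start immediately at hour 0; it finishes at hour 4.
Milling can start immediately at hour 0; it finishes at hour 4.
Lautering cannot start until milling (finishes hour 4, plus 3-hour gap → hour 7); mashing (finishes hour 4). The controlling bound is hour 7, so lautering finishes at 7 + 6 = hour 13.
Chilling waits on lautering (finishes hour 13), so it starts at hour 13 and finishes at 13 + 6 = hour 19.

19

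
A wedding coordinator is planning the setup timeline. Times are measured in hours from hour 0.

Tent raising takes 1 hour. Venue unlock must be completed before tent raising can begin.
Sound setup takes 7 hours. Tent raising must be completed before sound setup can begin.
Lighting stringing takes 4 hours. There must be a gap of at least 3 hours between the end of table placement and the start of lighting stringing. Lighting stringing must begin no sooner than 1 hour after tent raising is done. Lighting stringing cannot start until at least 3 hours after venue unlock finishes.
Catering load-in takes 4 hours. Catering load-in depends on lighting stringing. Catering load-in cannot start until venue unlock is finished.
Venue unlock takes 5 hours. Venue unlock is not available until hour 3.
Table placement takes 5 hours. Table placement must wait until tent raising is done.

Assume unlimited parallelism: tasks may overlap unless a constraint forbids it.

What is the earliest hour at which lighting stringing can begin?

Venue unlock waits on its own release at hour 3, so it starts at hour 3 and finishes at 3 + 5 = hour 8.
After venue unlock (finishes hour 8), tent raising can start at hour 8 and finishes at hour 9.
Table placement cannot begin until tent raising (finishes hour 9). It runs from hour 9 to 9 + 5 = hour 14.
Lighting stringing waits on table placement (finishes hour 14, plus 3-hour gap → hour 17); tent raising (finishes hour 9, plus 1-hour gap → hour 10); venue unlock (finishes hour 8, plus 3-hour gap → hour 11). The latest of these is hour 17, which is the earliest lighting stringing can start.

17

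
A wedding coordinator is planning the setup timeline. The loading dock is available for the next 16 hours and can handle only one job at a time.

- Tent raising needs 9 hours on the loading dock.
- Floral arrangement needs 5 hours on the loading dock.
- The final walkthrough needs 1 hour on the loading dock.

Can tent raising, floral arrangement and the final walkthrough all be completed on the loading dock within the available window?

Running back to back, the jobs need 9 + 5 + 1 = 15 hours on the loading dock.
Since 15 ≤ 16, they fit within the window.

Yes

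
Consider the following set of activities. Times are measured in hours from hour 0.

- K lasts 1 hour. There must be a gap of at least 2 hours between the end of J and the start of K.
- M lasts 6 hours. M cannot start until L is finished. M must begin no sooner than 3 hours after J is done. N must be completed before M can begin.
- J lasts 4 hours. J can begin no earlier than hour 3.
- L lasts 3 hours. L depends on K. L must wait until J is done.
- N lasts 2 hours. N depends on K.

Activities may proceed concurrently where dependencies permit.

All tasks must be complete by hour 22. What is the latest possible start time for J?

M must finish by hour 22; it takes 6 hours, so it must start by 22 − 6 = hour 16.
L must finish before M (must start by hour 16). With a 3-hour duration, L must start by 16 − 3 = hour 13.
N must finish before M (must start by hour 16). With a 2-hour duration, N must start by 16 − 2 = hour 14.
For K: L (must start by hour 13); N (must start by hour 14). The most restrictive is hour 13; with a 1-hour duration, K must start by hour 12.
J has several dependents: K (must start by hour 12, minus 2-hour gap → hour 10); L (must start by hour 13); M (must start by hour 16, minus 3-hour gap → hour 13). The earliest of those limits is hour 10, so J must start by 10 − 4 = hour 6.

6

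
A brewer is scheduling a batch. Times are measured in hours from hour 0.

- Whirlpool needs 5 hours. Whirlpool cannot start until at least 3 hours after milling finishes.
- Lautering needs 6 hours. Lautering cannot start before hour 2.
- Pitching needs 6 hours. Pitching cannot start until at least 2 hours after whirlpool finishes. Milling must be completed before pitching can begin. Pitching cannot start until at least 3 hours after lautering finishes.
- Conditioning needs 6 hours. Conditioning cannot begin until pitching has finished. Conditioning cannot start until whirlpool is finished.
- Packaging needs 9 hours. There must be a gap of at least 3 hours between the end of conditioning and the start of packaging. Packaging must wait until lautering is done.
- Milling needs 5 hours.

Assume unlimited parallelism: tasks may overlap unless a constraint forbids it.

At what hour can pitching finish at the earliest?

21

Lautering cannot begin until its own release at hour 2. It runs from hour 2 to 2 + 6 = hour 8.
Milling has no prerequisites, so it starts at hour 0 and finishes at hour 5.
Whirlpool cannot begin until milling (finishes hour 5, plus 3-hour gap → hour 8). It runs from hour 8 to 8 + 5 = hour 13.
For pitching: whirlpool (finishes hour 13, plus 2-hour gap → hour 15); milling (finishes hour 5); lautering (finishes hour 8, plus 3-hour gap → hour 11). Taking the maximum gives a start of hour 15, and it finishes at 15 + 6 = hour 21.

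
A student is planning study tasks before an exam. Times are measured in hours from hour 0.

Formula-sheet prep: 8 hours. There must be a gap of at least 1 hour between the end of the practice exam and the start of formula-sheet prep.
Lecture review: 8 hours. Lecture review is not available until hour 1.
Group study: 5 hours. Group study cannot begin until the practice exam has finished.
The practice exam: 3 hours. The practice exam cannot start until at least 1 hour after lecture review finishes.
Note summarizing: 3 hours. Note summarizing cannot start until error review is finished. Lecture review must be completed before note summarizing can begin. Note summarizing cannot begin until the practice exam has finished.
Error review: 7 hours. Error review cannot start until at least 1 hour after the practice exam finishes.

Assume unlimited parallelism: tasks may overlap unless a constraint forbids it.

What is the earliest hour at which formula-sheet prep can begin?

14

Lecture review cannot begin until its own release at hour 1. It runs from hour 1 to 1 + 8 = hour 9.
The practice exam cannot begin until lecture review (finishes hour 9, plus 1-hour gap → hour 10). It runs from hour 10 to 10 + 3 = hour 13.
Formula-sheet prep waits on the practice exam (finishes hour 13, plus 1-hour gap → hour 14), so the earliest it can start is hour 14.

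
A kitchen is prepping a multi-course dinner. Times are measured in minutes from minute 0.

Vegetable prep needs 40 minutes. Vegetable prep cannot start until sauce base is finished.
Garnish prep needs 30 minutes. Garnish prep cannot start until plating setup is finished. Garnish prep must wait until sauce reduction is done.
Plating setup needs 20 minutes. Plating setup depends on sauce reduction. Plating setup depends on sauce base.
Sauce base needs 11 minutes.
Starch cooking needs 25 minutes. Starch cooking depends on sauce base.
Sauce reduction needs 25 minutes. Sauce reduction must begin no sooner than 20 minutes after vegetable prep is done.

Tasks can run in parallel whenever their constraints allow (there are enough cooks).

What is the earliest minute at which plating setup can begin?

96

Nothing blocks sauce base, so it runs from minute 0 to minute 11.
Vegetable prep waits on sauce base (finishes minute 11), so it starts at minute 11 and finishes at 11 + 40 = minute 51.
Sauce reduction cannot begin until vegetable prep (finishes minute 51, plus 20-minute gap → minute 71). It runs from minute 71 to 71 + 25 = minute 96.
Plating setup waits on sauce reduction (finishes minute 96); sauce base (finishes minute 11). The latest of these is minute 96, which is the earliest plating setup can start.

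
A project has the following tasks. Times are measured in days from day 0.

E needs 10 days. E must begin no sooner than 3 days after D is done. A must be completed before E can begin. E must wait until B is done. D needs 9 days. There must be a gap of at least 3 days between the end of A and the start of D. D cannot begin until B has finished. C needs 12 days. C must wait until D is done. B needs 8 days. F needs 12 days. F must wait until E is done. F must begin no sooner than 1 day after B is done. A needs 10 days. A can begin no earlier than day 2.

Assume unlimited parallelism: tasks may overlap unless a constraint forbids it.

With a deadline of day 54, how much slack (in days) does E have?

B has no prerequisites, so it starts at day 0 and finishes at day 8.
After its own release at day 2, A can start at day 2 and finishes at day 12.
D cannot start until A (finishes day 12, plus 3-day gap → day 15); B (finishes day 8). The controlling bound is day 15, so D finishes at 15 + 9 = day 24.
E has to wait for D (finishes day 24, plus 3-day gap → day 27); A (finishes day 12); B (finishes day 8). The latest of these is day 27, so E runs day 27 to 27 + 10 = day 37.

Working backward from the deadline:
Nothing follows F; the deadline of day 54 is its only limit. It must start by 54 − 12 = day 42.
E must finish before F (must start by day 42). With a 10-day duration, E must start by 42 − 10 = day 32.
So E can start as early as day 27 and as late as day 32, giving 32 − 27 = 5 days of slack.

5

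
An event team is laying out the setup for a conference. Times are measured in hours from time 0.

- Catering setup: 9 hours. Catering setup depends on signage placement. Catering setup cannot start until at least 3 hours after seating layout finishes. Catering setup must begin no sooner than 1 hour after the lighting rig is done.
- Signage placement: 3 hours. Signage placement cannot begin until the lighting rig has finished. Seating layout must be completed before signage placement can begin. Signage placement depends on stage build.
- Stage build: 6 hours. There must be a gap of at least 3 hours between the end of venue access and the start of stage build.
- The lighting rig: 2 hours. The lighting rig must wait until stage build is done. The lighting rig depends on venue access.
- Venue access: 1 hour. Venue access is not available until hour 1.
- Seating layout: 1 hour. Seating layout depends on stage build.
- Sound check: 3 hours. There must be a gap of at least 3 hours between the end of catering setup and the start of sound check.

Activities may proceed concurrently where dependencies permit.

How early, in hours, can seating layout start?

After its own release at hour 1, venue access can start at hour 1 and finishes at hour 2.
After venue access (finishes hour 2, plus 3-hour gap → hour 5), stage build can start at hour 5 and finishes at hour 11.
Seating layout waits on stage build (finishes hour 11), so the earliest it can start is hour 11.

11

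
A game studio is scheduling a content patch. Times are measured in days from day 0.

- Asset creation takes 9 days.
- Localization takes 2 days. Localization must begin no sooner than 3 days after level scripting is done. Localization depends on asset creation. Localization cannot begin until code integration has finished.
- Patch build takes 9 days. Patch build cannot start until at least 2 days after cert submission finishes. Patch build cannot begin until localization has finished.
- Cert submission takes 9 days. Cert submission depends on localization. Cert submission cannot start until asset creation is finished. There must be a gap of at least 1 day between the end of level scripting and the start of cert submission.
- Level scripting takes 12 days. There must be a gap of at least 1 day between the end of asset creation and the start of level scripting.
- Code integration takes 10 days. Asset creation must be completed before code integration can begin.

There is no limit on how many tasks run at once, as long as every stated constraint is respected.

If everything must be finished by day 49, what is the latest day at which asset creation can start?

Patch build has no dependents, so it just needs to finish by day 49. Starting by 49 − 9 = day 40 achieves that.
Cert submission feeds into patch build (must start by day 40, minus 2-day gap → day 38); so cert submission must finish by day 38 and therefore start by day 29.
Localization must finish in time for cert submission (must start by day 29); patch build (must start by day 40). The tightest is day 29, so localization must start by 29 − 2 = day 27.
Level scripting has several dependents: localization (must start by day 27, minus 3-day gap → day 24); cert submission (must start by day 29, minus 1-day gap → day 28). The earliest of those limits is day 24, so level scripting must start by 24 − 12 = day 12.
Code integration has to be done before localization (must start by day 27). That means finishing by day 27, i.e. starting by 27 − 10 = day 17.
For asset creation: level scripting (must start by day 12, minus 1-day gap → day 11); code integration (must start by day 17); localization (must start by day 27); cert submission (must start by day 29). The most restrictive is day 11; with a 9-day duration, asset creation must start by day 2.

2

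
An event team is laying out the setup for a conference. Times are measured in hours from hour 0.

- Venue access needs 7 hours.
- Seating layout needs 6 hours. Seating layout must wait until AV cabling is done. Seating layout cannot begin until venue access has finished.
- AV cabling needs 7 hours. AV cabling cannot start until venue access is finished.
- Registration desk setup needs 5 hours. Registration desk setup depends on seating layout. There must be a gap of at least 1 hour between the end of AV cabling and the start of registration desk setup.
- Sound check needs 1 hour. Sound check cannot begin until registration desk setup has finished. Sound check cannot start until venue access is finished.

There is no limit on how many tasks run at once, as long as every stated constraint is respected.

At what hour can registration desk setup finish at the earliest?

Nothing blocks venue access, so it runs from hour 0 to hour 7.
AV cabling waits on venue access (finishes hour 7), so it starts at hour 7 and finishes at 7 + 7 = hour 14.
Seating layout cannot start until AV cabling (finishes hour 14); venue access (finishes hour 7). The controlling bound is hour 14, so seating layout finishes at 14 + 6 = hour 20.
Registration desk setup has to wait for seating layout (finishes hour 20); AV cabling (finishes hour 14, plus 1-hour gap → hour 15). The latest of these is hour 20, so registration desk setup runs hour 20 to 20 + 5 = hour 25.

25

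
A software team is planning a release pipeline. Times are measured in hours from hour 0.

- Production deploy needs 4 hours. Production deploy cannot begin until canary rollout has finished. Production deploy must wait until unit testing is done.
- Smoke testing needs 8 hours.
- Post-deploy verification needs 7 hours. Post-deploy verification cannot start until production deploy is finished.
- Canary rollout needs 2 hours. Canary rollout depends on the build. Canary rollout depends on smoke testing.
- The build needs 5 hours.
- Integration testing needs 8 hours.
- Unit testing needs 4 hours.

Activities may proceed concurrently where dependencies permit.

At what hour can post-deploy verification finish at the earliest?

Nothing blocks smoke testing, so it runs from hour 0 to hour 8.
Unit testing has no prerequisites, so it starts at hour 0 and finishes at hour 4.
Nothing blocks the build, so it runs from hour 0 to hour 5.
Canary rollout cannot start until the build (finishes hour 5); smoke testing (finishes hour 8). The controlling bound is hour 8, so canary rollout finishes at 8 + 2 = hour 10.
Production deploy cannot start until canary rollout (finishes hour 10); unit testing (finishes hour 4). The controlling bound is hour 10, so production deploy finishes at 10 + 4 = hour 14.
After production deploy (finishes hour 14), post-deploy verification can start at hour 14 and finishes at hour 21.

21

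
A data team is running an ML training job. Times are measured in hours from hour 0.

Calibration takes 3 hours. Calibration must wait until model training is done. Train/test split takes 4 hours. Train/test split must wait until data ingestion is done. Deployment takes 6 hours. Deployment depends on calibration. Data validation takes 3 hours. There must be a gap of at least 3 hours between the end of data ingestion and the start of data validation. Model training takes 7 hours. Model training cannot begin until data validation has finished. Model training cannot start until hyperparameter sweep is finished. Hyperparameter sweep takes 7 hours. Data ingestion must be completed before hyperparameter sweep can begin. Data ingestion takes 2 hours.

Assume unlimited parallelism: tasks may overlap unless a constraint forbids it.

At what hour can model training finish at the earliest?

Data ingestion has no prerequisites, so it starts at hour 0 and finishes at hour 2.
After data ingestion (finishes hour 2), hyperparameter sweep can start at hour 2 and finishes at hour 9.
Data validation waits on data ingestion (finishes hour 2, plus 3-hour gap → hour 5), so it starts at hour 5 and finishes at 5 + 3 = hour 8.
For model training: data validation (finishes hour 8); hyperparameter sweep (finishes hour 9). Taking the maximum gives a start of hour 9, and it finishes at 9 + 7 = hour 16.

16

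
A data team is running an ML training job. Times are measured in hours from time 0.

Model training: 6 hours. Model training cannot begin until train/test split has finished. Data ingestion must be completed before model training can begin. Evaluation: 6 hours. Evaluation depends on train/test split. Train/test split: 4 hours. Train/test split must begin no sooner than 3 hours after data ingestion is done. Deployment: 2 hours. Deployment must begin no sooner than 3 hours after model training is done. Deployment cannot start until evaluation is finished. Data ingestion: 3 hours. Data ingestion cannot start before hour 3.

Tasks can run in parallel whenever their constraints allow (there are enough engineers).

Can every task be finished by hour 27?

Yes

After its own release at hour 3, data ingestion can start at hour 3 and finishes at hour 6.
After data ingestion (finishes hour 6, plus 3-hour gap → hour 9), train/test split can start at hour 9 and finishes at hour 13.
Evaluation waits on train/test split (finishes hour 13), so it starts at hour 13 and finishes at 13 + 6 = hour 19.
Model training needs all of train/test split (finishes hour 13); data ingestion (finishes hour 6). That puts its earliest start at hour 13; it finishes at 13 + 6 = hour 19.
For deployment: model training (finishes hour 19, plus 3-hour gap → hour 22); evaluation (finishes hour 19). Taking the maximum gives a start of hour 22, and it finishes at 22 + 2 = hour 24.
Every task is finished by hour 24, which is no later than the deadline of 27, so the schedule is feasible.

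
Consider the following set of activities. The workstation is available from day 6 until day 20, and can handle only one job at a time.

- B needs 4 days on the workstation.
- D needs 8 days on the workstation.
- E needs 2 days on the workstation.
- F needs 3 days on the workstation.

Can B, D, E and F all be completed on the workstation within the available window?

No

The workstation window is 20 − 6 = 14 days.
Running back to back, the jobs need 4 + 8 + 2 + 3 = 17 days on the workstation.
Since 17 > 14, they cannot all fit.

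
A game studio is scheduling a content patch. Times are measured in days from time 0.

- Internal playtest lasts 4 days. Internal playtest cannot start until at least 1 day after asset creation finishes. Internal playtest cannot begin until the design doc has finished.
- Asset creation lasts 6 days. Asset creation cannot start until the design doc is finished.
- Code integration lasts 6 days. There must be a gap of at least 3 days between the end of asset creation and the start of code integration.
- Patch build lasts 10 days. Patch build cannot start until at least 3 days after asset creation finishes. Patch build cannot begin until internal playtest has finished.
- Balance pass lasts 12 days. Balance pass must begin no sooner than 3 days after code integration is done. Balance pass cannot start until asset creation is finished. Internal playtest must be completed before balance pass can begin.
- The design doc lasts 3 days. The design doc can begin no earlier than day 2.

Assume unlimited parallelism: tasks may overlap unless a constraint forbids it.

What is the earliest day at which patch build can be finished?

26

After its own release at day 2, the design doc can start at day 2 and finishes at day 5.
Asset creation cannot begin until the design doc (finishes day 5). It runs from day 5 to 5 + 6 = day 11.
Internal playtest has to wait for asset creation (finishes day 11, plus 1-day gap → day 12); the design doc (finishes day 5). The latest of these is day 12, so internal playtest runs day 12 to 12 + 4 = day 16.
Patch build needs all of asset creation (finishes day 11, plus 3-day gap → day 14); internal playtest (finishes day 16). That puts its earliest start at day 16; it finishes at 16 + 10 = day 26.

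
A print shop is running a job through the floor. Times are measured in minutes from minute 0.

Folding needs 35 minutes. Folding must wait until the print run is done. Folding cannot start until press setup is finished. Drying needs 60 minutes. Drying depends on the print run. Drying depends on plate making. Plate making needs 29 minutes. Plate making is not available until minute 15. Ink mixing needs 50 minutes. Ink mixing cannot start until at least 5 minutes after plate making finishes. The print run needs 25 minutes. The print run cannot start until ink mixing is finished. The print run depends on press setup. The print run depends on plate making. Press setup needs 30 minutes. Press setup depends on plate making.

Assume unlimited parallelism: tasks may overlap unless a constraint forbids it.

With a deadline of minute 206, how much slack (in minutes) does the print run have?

22

Plate making waits on its own release at minute 15, so it starts at minute 15 and finishes at 15 + 29 = minute 44.
Press setup waits on plate making (finishes minute 44), so it starts at minute 44 and finishes at 44 + 30 = minute 74.
After plate making (finishes minute 44, plus 5-minute gap → minute 49), ink mixing can start at minute 49 and finishes at minute 99.
The print run needs all of ink mixing (finishes minute 99); press setup (finishes minute 74); plate making (finishes minute 44). That puts its earliest start at minute 99; it finishes at 99 + 25 = minute 124.

Working backward from the deadline:
Nothing follows drying; the deadline of minute 206 is its only limit. It must start by 206 − 60 = minute 146.
To finish by minute 206, folding (duration 35) must start no later than minute 171.
For the print run: drying (must start by minute 146); folding (must start by minute 171). The most restrictive is minute 146; with a 25-minute duration, the print run must start by minute 121.
So the print run can start as early as minute 99 and as late as minute 121, giving 121 − 99 = 22 minutes of slack.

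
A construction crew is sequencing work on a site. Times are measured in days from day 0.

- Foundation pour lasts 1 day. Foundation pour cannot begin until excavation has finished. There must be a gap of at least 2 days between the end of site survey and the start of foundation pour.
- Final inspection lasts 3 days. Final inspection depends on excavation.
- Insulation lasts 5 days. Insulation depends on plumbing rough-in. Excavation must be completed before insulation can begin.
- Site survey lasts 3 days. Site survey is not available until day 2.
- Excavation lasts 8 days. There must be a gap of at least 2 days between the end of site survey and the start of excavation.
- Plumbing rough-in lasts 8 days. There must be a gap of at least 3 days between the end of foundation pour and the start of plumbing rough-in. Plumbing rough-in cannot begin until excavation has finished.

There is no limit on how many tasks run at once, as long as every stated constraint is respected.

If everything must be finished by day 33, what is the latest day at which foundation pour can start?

To finish by day 33, insulation (duration 5) must start no later than day 28.
Since insulation (must start by day 28) depends on it, plumbing rough-in must finish by day 28. Backing off its 8-day duration gives a latest start of day 20.
Foundation pour feeds into plumbing rough-in (must start by day 20, minus 3-day gap → day 17); so foundation pour must finish by day 17 and therefore start by day 16.

16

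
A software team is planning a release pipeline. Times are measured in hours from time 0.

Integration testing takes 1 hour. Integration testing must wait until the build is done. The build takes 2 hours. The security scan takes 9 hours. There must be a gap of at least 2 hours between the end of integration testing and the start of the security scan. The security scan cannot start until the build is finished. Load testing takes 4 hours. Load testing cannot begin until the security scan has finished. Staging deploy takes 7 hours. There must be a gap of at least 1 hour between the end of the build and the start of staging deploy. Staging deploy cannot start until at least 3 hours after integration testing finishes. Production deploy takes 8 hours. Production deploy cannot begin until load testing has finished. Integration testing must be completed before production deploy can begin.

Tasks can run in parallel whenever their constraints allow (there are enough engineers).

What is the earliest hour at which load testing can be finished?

18

The build can start immediately at hour 0; it finishes at hour 2.
Integration testing cannot begin until the build (finishes hour 2). It runs from hour 2 to 2 + 1 = hour 3.
The security scan has to wait for integration testing (finishes hour 3, plus 2-hour gap → hour 5); the build (finishes hour 2). The latest of these is hour 5, so the security scan runs hour 5 to 5 + 9 = hour 14.
Load testing cannot begin until the security scan (finishes hour 14). It runs from hour 14 to 14 + 4 = hour 18.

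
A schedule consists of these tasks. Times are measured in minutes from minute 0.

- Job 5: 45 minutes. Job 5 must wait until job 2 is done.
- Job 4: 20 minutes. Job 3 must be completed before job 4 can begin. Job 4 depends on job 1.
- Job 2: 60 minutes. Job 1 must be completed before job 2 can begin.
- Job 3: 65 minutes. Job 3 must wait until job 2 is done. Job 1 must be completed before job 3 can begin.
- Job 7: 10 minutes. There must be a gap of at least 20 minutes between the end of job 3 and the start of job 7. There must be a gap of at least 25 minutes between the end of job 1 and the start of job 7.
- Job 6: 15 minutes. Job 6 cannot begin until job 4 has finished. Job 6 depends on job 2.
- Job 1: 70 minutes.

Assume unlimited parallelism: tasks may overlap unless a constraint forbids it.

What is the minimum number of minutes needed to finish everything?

Nothing blocks job 1, so it runs from minute 0 to minute 70.
Job 2 waits on job 1 (finishes minute 70), so it starts at minute 70 and finishes at 70 + 60 = minute 130.
Job 5 waits on job 2 (finishes minute 130), so it starts at minute 130 and finishes at 130 + 45 = minute 175.
For job 3: job 2 (finishes minute 130); job 1 (finishes minute 70). Taking the maximum gives a start of minute 130, and it finishes at 130 + 65 = minute 195.
Job 7 needs all of job 3 (finishes minute 195, plus 20-minute gap → minute 215); job 1 (finishes minute 70, plus 25-minute gap → minute 95). That puts its earliest start at minute 215; it finishes at 215 + 10 = minute 225.
Job 4 cannot start until job 3 (finishes minute 195); job 1 (finishes minute 70). The controlling bound is minute 195, so job 4 finishes at 195 + 20 = minute 215.
Job 6 has to wait for job 4 (finishes minute 215); job 2 (finishes minute 130). The latest of these is minute 215, so job 6 runs minute 215 to 215 + 15 = minute 230.
All tasks are finished once the last one completes. Finish times: Job 1 at 70, Job 2 at 130, Job 3 at 195, Job 4 at 215, Job 5 at 175, Job 6 at 230, Job 7 at 225. The latest is minute 230.

230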